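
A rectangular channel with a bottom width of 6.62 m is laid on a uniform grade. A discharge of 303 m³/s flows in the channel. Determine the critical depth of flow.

For a rectangular channel, critical depth y_c = (q²/g)^(1/3) where q = Q/b = 303/6.62 = 45.77 m²/s.
So y_c = (45.77²/9.81)^(1/3) = 5.98 m.

y_c = 5.98 m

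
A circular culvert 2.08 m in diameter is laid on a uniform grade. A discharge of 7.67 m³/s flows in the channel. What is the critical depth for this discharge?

At critical depth, Q² T / (g A³) = 1, i.e. A³/T = Q²/g = 7.67²/9.81 = 5.997.
Try y = 0.995 m: A³/T = 1.991 — too small.
Try y = 1.62 m: A³/T = 13.26 — too large.
Try y = 1.33 m: A³/T = 6.046 — matches.

y_c = 1.33 m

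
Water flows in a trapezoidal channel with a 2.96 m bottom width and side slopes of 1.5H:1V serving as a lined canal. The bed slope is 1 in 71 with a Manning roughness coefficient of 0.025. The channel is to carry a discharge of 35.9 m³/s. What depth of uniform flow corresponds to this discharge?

y_n = 1.51 m

Manning's equation rearranged: A R^(2/3) = nQ / (1·√S) = 0.025 × 35.9 / (√0.01408) = 7.562.
At y = 1.84 m: A R^(2/3) = 11.19 — over.
At y = 1.17 m: A R^(2/3) = 4.628 — short.
At y = 1.51 m: A R^(2/3) = 7.564 — ≈ 7.562.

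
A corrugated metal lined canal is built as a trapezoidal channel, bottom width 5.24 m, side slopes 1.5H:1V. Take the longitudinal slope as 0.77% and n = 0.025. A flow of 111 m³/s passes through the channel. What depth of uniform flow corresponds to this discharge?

y_n = 2.55 m

Manning's equation rearranged: A R^(2/3) = nQ / (1·√S) = 0.025 × 111 / (√0.0077) = 31.62.
Trying y = 2.8 m: A R^(2/3) = 38 — high.
Trying y = 2.29 m: A R^(2/3) = 25.71 — low.
Trying y = 2.55 m: A R^(2/3) = 31.64 — ≈ 31.62.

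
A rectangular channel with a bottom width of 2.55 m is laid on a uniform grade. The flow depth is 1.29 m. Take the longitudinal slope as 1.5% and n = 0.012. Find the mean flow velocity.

V = 7.59 m/s

Flow area A = b·y = 2.55 × 1.29 = 3.289 m². Wetted perimeter P = b + 2y = 2.55 + 2×1.29 = 5.13 m.
Hydraulic radius R = A/P = 3.289/5.13 = 0.6412 m.
From Manning's equation, V = (1/n) R^(2/3) S^(1/2) = (1/0.012) × 0.6412^(2/3) × 0.015^(1/2) = 7.59 m/s.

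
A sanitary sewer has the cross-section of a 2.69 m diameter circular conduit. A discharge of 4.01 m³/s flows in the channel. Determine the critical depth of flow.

At critical depth, Q² T / (g A³) = 1, i.e. A³/T = Q²/g = 4.01²/9.81 = 1.639.
Try y = 1.01 m: A³/T = 2.846 — over.
Try y = 0.875 m: A³/T = 1.636 — matches.

y_c = 0.875 m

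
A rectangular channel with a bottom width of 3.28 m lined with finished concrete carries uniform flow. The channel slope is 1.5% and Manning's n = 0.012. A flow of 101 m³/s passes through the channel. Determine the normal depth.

Manning's equation rearranged: A R^(2/3) = nQ / (1·√S) = 0.012 × 101 / (√0.015) = 9.896.
At y = 2.58 m: A R^(2/3) = 8.477 — too small.
At y = 3.22 m: A R^(2/3) = 11.16 — too large.
At y = 2.92 m: A R^(2/3) = 9.895 — close enough.

y_n = 2.92 m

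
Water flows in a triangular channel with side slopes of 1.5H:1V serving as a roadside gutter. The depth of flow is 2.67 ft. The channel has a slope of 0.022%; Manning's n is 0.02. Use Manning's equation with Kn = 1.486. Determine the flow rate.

Q = 12.6 ft³/s

For a triangular section with side slope z = 1.5: A = zy² = 1.5×2.67² = 10.69 ft²; P = 2y√(1+z²) = 2×2.67×1.803 = 9.627 ft.
Hydraulic radius R = A/P = 10.69/9.627 = 1.111 ft.
Manning's equation: Q = (1.486/n) A R^(2/3) S^(1/2) = (1.486/0.02) × 10.69 × 1.111^(2/3) × 0.00022^(1/2) = 12.6 ft³/s.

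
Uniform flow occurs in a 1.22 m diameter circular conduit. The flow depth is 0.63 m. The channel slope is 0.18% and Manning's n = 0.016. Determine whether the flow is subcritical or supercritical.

subcritical

For a circular section of diameter D = 1.22 m at depth y = 0.63 m, the central angle is θ = 2 arccos(1 − 2y/D) = 3.207 rad. Then A = (D²/8)(θ − sin θ) = 0.6089 m² and P = Dθ/2 = 1.956 m.
Hydraulic radius R = A/P = 0.6089/1.956 = 0.3112 m.
V = (1/n) R^(2/3) √S = (1/0.016) × 0.3112^(2/3) × √0.0018 = 1.218 m/s. Hydraulic depth D_h = A/T = 0.6089/1.219 = 0.4994 m.
Froude number Fr = V/√(g·D_h) = 1.218/√(9.81×0.4994) = 0.55, which is less than 1, so the flow is subcritical.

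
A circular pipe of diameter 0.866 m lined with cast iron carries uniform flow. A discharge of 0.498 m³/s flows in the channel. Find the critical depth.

y_c = 0.416 m

At critical depth, Q² T / (g A³) = 1, i.e. A³/T = Q²/g = 0.498²/9.81 = 0.02528.
Try y = 0.479 m: A³/T = 0.04337 — over.
Try y = 0.353 m: A³/T = 0.0135 — short.
Try y = 0.416 m: A³/T = 0.02531 — close enough.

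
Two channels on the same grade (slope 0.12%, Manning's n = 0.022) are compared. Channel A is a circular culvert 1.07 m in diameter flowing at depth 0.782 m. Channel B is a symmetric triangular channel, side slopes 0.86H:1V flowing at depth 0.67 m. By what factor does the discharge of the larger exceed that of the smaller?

2.36

Channel A: For a circular section of diameter D = 1.07 m at depth y = 0.782 m, the central angle is θ = 2 arccos(1 − 2y/D) = 4.101 rad. Then A = (D²/8)(θ − sin θ) = 0.7042 m² and P = Dθ/2 = 2.194 m. Hydraulic radius R = A/P = 0.7042/2.194 = 0.3209 m. Q_A = (1/0.022)·0.7042·0.3209^(2/3)·√0.0012 = 0.5197 m³/s.
Channel B: For a triangular section with side slope z = 0.86: A = zy² = 0.86×0.67² = 0.3861 m²; P = 2y√(1+z²) = 2×0.67×1.319 = 1.767 m. Hydraulic radius R = A/P = 0.3861/1.767 = 0.2184 m. Q_B = (1/0.022)·0.3861·0.2184^(2/3)·√0.0012 = 0.2205 m³/s.
The larger discharge is 0.5197 m³/s and the smaller is 0.2205 m³/s; the ratio is 2.36.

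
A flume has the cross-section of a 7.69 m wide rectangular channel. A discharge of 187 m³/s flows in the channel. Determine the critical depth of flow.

y_c = 3.92 m

For a rectangular channel, critical depth y_c = (q²/g)^(1/3) where q = Q/b = 187/7.69 = 24.32 m²/s.
So y_c = (24.32²/9.81)^(1/3) = 3.92 m.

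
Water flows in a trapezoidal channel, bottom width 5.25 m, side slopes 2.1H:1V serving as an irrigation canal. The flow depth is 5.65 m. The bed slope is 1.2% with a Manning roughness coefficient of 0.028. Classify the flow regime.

supercritical

With bottom width b = 5.25 m and side slope z = 2.1: A = (b + zy)y = (5.25 + 2.1×5.65)×5.65 = 96.7 m²; P = b + 2y√(1+z²) = 5.25 + 2×5.65×2.326 = 31.53 m.
Hydraulic radius R = A/P = 96.7/31.53 = 3.067 m.
V = (1/n) R^(2/3) √S = (1/0.028) × 3.067^(2/3) × √0.012 = 8.258 m/s. Hydraulic depth D_h = A/T = 96.7/28.98 = 3.337 m.
Froude number Fr = V/√(g·D_h) = 8.258/√(9.81×3.337) = 1.44, which is greater than 1, so the flow is supercritical.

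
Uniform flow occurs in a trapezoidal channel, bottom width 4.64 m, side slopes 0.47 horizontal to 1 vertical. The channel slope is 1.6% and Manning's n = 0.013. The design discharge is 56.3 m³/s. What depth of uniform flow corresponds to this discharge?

Manning's equation rearranged: A R^(2/3) = nQ / (1·√S) = 0.013 × 56.3 / (√0.016) = 5.786.
Trying y = 1.37 m: A R^(2/3) = 6.967 — over.
Trying y = 1.22 m: A R^(2/3) = 5.783 — close enough.

y_n = 1.22 m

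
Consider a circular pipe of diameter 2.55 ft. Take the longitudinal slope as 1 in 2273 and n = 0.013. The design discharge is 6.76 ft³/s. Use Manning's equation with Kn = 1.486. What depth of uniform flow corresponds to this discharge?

y_n = 1.64 ft

Manning's equation rearranged: A R^(2/3) = nQ / (1.486·√S) = 0.013 × 6.76 / (1.486 × √0.0004399) = 2.819.
Try y = 1.42 ft: A R^(2/3) = 2.26 — short.
Try y = 1.64 ft: A R^(2/3) = 2.818 — matches.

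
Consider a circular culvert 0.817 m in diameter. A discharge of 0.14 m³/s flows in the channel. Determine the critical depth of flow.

At critical depth, Q² T / (g A³) = 1, i.e. A³/T = Q²/g = 0.14²/9.81 = 0.001998.
Try y = 0.27 m: A³/T = 0.004495 — over.
Try y = 0.219 m: A³/T = 0.001996 — matches.

y_c = 0.219 m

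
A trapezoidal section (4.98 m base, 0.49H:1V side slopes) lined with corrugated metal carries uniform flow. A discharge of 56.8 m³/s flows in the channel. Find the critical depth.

y_c = 2.19 m

At critical depth, Q² T / (g A³) = 1, i.e. A³/T = Q²/g = 56.8²/9.81 = 328.9.
Try y = 1.71 m: A³/T = 147.9 — short.
Try y = 2.54 m: A³/T = 529.1 — over.
Try y = 2.19 m: A³/T = 326.9 — matches.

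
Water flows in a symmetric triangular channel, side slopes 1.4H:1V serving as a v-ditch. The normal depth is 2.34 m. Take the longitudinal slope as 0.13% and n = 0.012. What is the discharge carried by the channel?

Q = 22.3 m³/s

For a triangular section with side slope z = 1.4: A = zy² = 1.4×2.34² = 7.666 m²; P = 2y√(1+z²) = 2×2.34×1.72 = 8.052 m.
Hydraulic radius R = A/P = 7.666/8.052 = 0.9521 m.
Manning's equation: Q = (1/n) A R^(2/3) S^(1/2) = (1/0.012) × 7.666 × 0.9521^(2/3) × 0.0013^(1/2) = 22.3 m³/s.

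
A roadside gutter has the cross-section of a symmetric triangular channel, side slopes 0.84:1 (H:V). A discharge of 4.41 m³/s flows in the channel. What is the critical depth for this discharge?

y_c = 1.41 m

At critical depth, Q² T / (g A³) = 1, i.e. A³/T = Q²/g = 4.41²/9.81 = 1.982.
Trying y = 0.978 m: A³/T = 0.3157 — short.
Trying y = 1.64 m: A³/T = 4.186 — over.
Trying y = 1.41 m: A³/T = 1.966 — ≈ 1.982.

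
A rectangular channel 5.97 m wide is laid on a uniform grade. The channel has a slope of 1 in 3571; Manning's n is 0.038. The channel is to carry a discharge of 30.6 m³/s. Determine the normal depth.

Manning's equation rearranged: A R^(2/3) = nQ / (1·√S) = 0.038 × 30.6 / (√0.00028) = 69.49.
At y = 8.54 m: A R^(2/3) = 86.55 — high.
At y = 5.02 m: A R^(2/3) = 45.52 — low.
At y = 7.1 m: A R^(2/3) = 69.54 — ≈ 69.49.

y_n = 7.1 m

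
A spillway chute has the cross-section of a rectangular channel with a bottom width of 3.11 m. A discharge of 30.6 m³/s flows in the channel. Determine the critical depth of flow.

For a rectangular channel, critical depth y_c = (q²/g)^(1/3) where q = Q/b = 30.6/3.11 = 9.839 m²/s.
So y_c = (9.839²/9.81)^(1/3) = 2.14 m.

y_c = 2.14 m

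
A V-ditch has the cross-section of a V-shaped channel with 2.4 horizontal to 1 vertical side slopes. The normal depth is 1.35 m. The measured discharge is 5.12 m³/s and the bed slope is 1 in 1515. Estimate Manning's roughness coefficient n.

n = 0.016

For a triangular section with side slope z = 2.4: A = zy² = 2.4×1.35² = 4.374 m²; P = 2y√(1+z²) = 2×1.35×2.6 = 7.02 m.
Hydraulic radius R = A/P = 4.374/7.02 = 0.6231 m.
Rearranging Manning's equation: n = (1/Q) A R^(2/3) S^(1/2) = (1/5.12) × 4.374 × 0.6231^(2/3) × √0.0006601 = 0.016.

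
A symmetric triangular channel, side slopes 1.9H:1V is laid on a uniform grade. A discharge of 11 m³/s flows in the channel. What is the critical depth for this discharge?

y_c = 1.47 m

At critical depth, Q² T / (g A³) = 1, i.e. A³/T = Q²/g = 11²/9.81 = 12.33.
At y = 1.68 m: A³/T = 24.16 — too large.
At y = 1.21 m: A³/T = 4.682 — too small.
At y = 1.47 m: A³/T = 12.39 — ≈ 12.33.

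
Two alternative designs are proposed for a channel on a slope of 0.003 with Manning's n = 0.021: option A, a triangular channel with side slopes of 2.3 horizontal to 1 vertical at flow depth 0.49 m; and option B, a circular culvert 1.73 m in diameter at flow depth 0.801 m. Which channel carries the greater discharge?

Channel A: For a triangular section with side slope z = 2.3: A = zy² = 2.3×0.49² = 0.5522 m²; P = 2y√(1+z²) = 2×0.49×2.508 = 2.458 m. Hydraulic radius R = A/P = 0.5522/2.458 = 0.2247 m. Q_A = (1/0.021)·0.5522·0.2247^(2/3)·√0.003 = 0.5323 m³/s.
Channel B: For a circular section of diameter D = 1.73 m at depth y = 0.801 m, the central angle is θ = 2 arccos(1 − 2y/D) = 2.993 rad. Then A = (D²/8)(θ − sin θ) = 1.065 m² and P = Dθ/2 = 2.589 m. Hydraulic radius R = A/P = 1.065/2.589 = 0.4112 m. Q_B = (1/0.021)·1.065·0.4112^(2/3)·√0.003 = 1.536 m³/s.
Q_A = 0.5323 m³/s vs Q_B = 1.536 m³/s, so channel B carries more.

channel B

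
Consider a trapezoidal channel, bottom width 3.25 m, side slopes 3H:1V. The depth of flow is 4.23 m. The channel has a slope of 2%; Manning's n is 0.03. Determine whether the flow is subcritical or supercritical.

With bottom width b = 3.25 m and side slope z = 3: A = (b + zy)y = (3.25 + 3×4.23)×4.23 = 67.43 m²; P = b + 2y√(1+z²) = 3.25 + 2×4.23×3.162 = 30 m.
Hydraulic radius R = A/P = 67.43/30 = 2.247 m.
V = (1/n) R^(2/3) √S = (1/0.03) × 2.247^(2/3) × √0.02 = 8.088 m/s. Hydraulic depth D_h = A/T = 67.43/28.63 = 2.355 m.
Froude number Fr = V/√(g·D_h) = 8.088/√(9.81×2.355) = 1.68, which is greater than 1, so the flow is supercritical.

supercritical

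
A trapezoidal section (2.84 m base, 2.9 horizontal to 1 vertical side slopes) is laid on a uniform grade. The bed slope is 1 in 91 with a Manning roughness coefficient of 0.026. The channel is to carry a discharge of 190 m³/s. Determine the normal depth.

y_n = 2.98 m

Manning's equation rearranged: A R^(2/3) = nQ / (1·√S) = 0.026 × 190 / (√0.01099) = 47.12.
Trying y = 3.76 m: A R^(2/3) = 81.89 — over.
Trying y = 2.29 m: A R^(2/3) = 25.67 — short.
Trying y = 2.98 m: A R^(2/3) = 47.19 — close enough.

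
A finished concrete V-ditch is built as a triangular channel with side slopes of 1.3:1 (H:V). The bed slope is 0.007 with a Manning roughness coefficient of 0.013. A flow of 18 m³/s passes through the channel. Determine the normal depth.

y_n = 1.68 m

Manning's equation rearranged: A R^(2/3) = nQ / (1·√S) = 0.013 × 18 / (√0.007) = 2.797.
At y = 2.11 m: A R^(2/3) = 5.137 — over.
At y = 1.26 m: A R^(2/3) = 1.299 — short.
At y = 1.68 m: A R^(2/3) = 2.798 — close enough.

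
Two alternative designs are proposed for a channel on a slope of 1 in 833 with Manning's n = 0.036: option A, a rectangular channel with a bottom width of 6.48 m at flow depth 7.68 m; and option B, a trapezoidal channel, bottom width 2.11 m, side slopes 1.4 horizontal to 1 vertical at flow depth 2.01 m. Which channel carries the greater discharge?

Channel A: Flow area A = b·y = 6.48 × 7.68 = 49.77 m². Wetted perimeter P = b + 2y = 6.48 + 2×7.68 = 21.84 m. Hydraulic radius R = A/P = 49.77/21.84 = 2.279 m. Q_A = (1/0.036)·49.77·2.279^(2/3)·√0.0012 = 82.94 m³/s.
Channel B: With bottom width b = 2.11 m and side slope z = 1.4: A = (b + zy)y = (2.11 + 1.4×2.01)×2.01 = 9.897 m²; P = b + 2y√(1+z²) = 2.11 + 2×2.01×1.72 = 9.026 m. Hydraulic radius R = A/P = 9.897/9.026 = 1.096 m. Q_B = (1/0.036)·9.897·1.096^(2/3)·√0.0012 = 10.13 m³/s.
Q_A = 82.94 m³/s vs Q_B = 10.13 m³/s, so channel A carries more.

channel A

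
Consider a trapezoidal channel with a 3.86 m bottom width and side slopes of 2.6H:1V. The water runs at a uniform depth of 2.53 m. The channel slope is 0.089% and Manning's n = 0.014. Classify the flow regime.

With bottom width b = 3.86 m and side slope z = 2.6: A = (b + zy)y = (3.86 + 2.6×2.53)×2.53 = 26.41 m²; P = b + 2y√(1+z²) = 3.86 + 2×2.53×2.786 = 17.96 m.
Hydraulic radius R = A/P = 26.41/17.96 = 1.471 m.
V = (1/n) R^(2/3) √S = (1/0.014) × 1.471^(2/3) × √0.00089 = 2.756 m/s. Hydraulic depth D_h = A/T = 26.41/17.02 = 1.552 m.
Froude number Fr = V/√(g·D_h) = 2.756/√(9.81×1.552) = 0.706, which is less than 1, so the flow is subcritical.

subcritical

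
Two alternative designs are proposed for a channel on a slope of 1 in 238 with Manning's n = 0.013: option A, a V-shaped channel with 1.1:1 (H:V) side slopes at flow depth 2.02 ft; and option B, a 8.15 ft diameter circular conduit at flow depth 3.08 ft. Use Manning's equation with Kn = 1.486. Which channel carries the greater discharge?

channel B

Channel A: For a triangular section with side slope z = 1.1: A = zy² = 1.1×2.02² = 4.488 ft²; P = 2y√(1+z²) = 2×2.02×1.487 = 6.006 ft. Hydraulic radius R = A/P = 4.488/6.006 = 0.7473 ft. Q_A = (1.486/0.013)·4.488·0.7473^(2/3)·√0.004202 = 27.39 ft³/s.
Channel B: For a circular section of diameter D = 8.15 ft at depth y = 3.08 ft, the central angle is θ = 2 arccos(1 − 2y/D) = 2.648 rad. Then A = (D²/8)(θ − sin θ) = 18.06 ft² and P = Dθ/2 = 10.79 ft. Hydraulic radius R = A/P = 18.06/10.79 = 1.673 ft. Q_B = (1.486/0.013)·18.06·1.673^(2/3)·√0.004202 = 188.6 ft³/s.
Q_A = 27.39 ft³/s vs Q_B = 188.6 ft³/s, so channel B carries more.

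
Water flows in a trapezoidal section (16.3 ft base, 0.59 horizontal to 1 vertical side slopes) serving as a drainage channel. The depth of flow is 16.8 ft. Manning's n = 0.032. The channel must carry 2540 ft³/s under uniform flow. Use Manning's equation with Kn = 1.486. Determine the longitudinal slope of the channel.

S = 0.00097

With bottom width b = 16.3 ft and side slope z = 0.59: A = (b + zy)y = (16.3 + 0.59×16.8)×16.8 = 440.4 ft²; P = b + 2y√(1+z²) = 16.3 + 2×16.8×1.161 = 55.31 ft.
Hydraulic radius R = A/P = 440.4/55.31 = 7.961 ft.
From Manning's equation, S = [nQ / (1.486 A R^(2/3))]² = [0.032 × 2540 / (1.486 × 440.4 × 7.961^(2/3))]² = 0.00097.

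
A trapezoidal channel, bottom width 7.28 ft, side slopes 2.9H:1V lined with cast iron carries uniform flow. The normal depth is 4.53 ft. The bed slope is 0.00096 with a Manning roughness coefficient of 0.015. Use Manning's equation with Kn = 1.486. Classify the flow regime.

subcritical

With bottom width b = 7.28 ft and side slope z = 2.9: A = (b + zy)y = (7.28 + 2.9×4.53)×4.53 = 92.49 ft²; P = b + 2y√(1+z²) = 7.28 + 2×4.53×3.068 = 35.07 ft.
Hydraulic radius R = A/P = 92.49/35.07 = 2.637 ft.
V = (1.486/n) R^(2/3) √S = (1.486/0.015) × 2.637^(2/3) × √0.00096 = 5.859 ft/s. Hydraulic depth D_h = A/T = 92.49/33.55 = 2.756 ft.
Froude number Fr = V/√(g·D_h) = 5.859/√(32.2×2.756) = 0.622, which is less than 1, so the flow is subcritical.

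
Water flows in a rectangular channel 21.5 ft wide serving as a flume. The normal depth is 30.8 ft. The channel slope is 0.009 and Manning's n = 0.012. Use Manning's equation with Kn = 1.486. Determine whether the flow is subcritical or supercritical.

supercritical

Flow area A = b·y = 21.5 × 30.8 = 662.2 ft². Wetted perimeter P = b + 2y = 21.5 + 2×30.8 = 83.1 ft.
Hydraulic radius R = A/P = 662.2/83.1 = 7.969 ft.
V = (1.486/n) R^(2/3) √S = (1.486/0.012) × 7.969^(2/3) × √0.009 = 46.87 ft/s. Hydraulic depth D_h = A/T = 662.2/21.5 = 30.8 ft.
Froude number Fr = V/√(g·D_h) = 46.87/√(32.2×30.8) = 1.49, which is greater than 1, so the flow is supercritical.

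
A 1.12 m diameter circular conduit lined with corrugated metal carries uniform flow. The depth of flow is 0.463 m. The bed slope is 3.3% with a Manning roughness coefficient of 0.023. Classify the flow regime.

supercritical

For a circular section of diameter D = 1.12 m at depth y = 0.463 m, the central angle is θ = 2 arccos(1 − 2y/D) = 2.793 rad. Then A = (D²/8)(θ − sin θ) = 0.3845 m² and P = Dθ/2 = 1.564 m.
Hydraulic radius R = A/P = 0.3845/1.564 = 0.2458 m.
V = (1/n) R^(2/3) √S = (1/0.023) × 0.2458^(2/3) × √0.033 = 3.099 m/s. Hydraulic depth D_h = A/T = 0.3845/1.103 = 0.3486 m.
Froude number Fr = V/√(g·D_h) = 3.099/√(9.81×0.3486) = 1.68, which is greater than 1, so the flow is supercritical.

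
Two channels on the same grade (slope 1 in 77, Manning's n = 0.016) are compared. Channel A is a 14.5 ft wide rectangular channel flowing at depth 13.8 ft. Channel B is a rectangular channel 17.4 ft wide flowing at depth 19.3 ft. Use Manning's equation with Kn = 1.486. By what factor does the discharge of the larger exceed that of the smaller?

1.96

Channel A: Flow area A = b·y = 14.5 × 13.8 = 200.1 ft². Wetted perimeter P = b + 2y = 14.5 + 2×13.8 = 42.1 ft. Hydraulic radius R = A/P = 200.1/42.1 = 4.753 ft. Q_A = (1.486/0.016)·200.1·4.753^(2/3)·√0.01299 = 5987 ft³/s.
Channel B: Flow area A = b·y = 17.4 × 19.3 = 335.8 ft². Wetted perimeter P = b + 2y = 17.4 + 2×19.3 = 56 ft. Hydraulic radius R = A/P = 335.8/56 = 5.997 ft. Q_B = (1.486/0.016)·335.8·5.997^(2/3)·√0.01299 = 11730 ft³/s.
The larger discharge is 11730 ft³/s and the smaller is 5987 ft³/s; the ratio is 1.96.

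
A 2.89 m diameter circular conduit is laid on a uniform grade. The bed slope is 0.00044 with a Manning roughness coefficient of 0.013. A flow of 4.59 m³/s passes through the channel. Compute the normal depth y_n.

y_n = 1.51 m

Manning's equation rearranged: A R^(2/3) = nQ / (1·√S) = 0.013 × 4.59 / (√0.00044) = 2.845.
Trying y = 1.3 m: A R^(2/3) = 2.199 — too small.
Trying y = 1.51 m: A R^(2/3) = 2.844 — ≈ 2.845.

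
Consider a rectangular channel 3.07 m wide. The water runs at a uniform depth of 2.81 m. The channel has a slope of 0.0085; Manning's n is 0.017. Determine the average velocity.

Flow area A = b·y = 3.07 × 2.81 = 8.627 m². Wetted perimeter P = b + 2y = 3.07 + 2×2.81 = 8.69 m.
Hydraulic radius R = A/P = 8.627/8.69 = 0.9927 m.
From Manning's equation, V = (1/n) R^(2/3) S^(1/2) = (1/0.017) × 0.9927^(2/3) × 0.0085^(1/2) = 5.4 m/s.

V = 5.4 m/s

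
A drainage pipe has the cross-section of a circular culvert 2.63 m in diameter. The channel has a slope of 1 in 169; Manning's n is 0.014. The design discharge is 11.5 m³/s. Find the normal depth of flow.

Manning's equation rearranged: A R^(2/3) = nQ / (1·√S) = 0.014 × 11.5 / (√0.005917) = 2.093.
Trying y = 1.17 m: A R^(2/3) = 1.677 — too small.
Trying y = 1.33 m: A R^(2/3) = 2.094 — close enough.

y_n = 1.33 m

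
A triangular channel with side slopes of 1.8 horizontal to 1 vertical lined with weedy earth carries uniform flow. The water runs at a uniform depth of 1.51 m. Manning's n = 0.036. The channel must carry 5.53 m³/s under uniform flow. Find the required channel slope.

S = 0.00409

For a triangular section with side slope z = 1.8: A = zy² = 1.8×1.51² = 4.104 m²; P = 2y√(1+z²) = 2×1.51×2.059 = 6.219 m.
Hydraulic radius R = A/P = 4.104/6.219 = 0.66 m.
From Manning's equation, S = [nQ / (1 A R^(2/3))]² = [0.036 × 5.53 / (1 × 4.104 × 0.66^(2/3))]² = 0.00409.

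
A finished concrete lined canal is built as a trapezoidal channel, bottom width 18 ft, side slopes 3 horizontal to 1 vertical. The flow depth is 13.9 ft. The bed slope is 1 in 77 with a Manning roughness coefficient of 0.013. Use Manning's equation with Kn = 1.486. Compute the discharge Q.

With bottom width b = 18 ft and side slope z = 3: A = (b + zy)y = (18 + 3×13.9)×13.9 = 829.8 ft²; P = b + 2y√(1+z²) = 18 + 2×13.9×3.162 = 105.9 ft.
Hydraulic radius R = A/P = 829.8/105.9 = 7.835 ft.
Manning's equation: Q = (1.486/n) A R^(2/3) S^(1/2) = (1.486/0.013) × 829.8 × 7.835^(2/3) × 0.01299^(1/2) = 42600 ft³/s.

Q = 42600 ft³/s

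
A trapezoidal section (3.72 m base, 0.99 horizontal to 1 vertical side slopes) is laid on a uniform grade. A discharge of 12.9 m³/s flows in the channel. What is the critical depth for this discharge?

At critical depth, Q² T / (g A³) = 1, i.e. A³/T = Q²/g = 12.9²/9.81 = 16.96.
Try y = 0.667 m: A³/T = 4.948 — short.
Try y = 0.977 m: A³/T = 16.98 — ≈ 16.96.

y_c = 0.977 m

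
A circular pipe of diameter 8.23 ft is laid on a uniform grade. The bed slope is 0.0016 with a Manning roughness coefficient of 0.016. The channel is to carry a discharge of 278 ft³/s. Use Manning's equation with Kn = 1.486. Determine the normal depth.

Manning's equation rearranged: A R^(2/3) = nQ / (1.486·√S) = 0.016 × 278 / (1.486 × √0.0016) = 74.83.
Try y = 7.2 ft: A R^(2/3) = 90.41 — high.
Try y = 5.25 ft: A R^(2/3) = 63.36 — low.
Try y = 5.93 ft: A R^(2/3) = 74.77 — matches.

y_n = 5.93 ft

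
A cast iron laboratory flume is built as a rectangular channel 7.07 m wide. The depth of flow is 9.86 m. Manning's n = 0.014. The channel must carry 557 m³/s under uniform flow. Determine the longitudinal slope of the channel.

Flow area A = b·y = 7.07 × 9.86 = 69.71 m². Wetted perimeter P = b + 2y = 7.07 + 2×9.86 = 26.79 m.
Hydraulic radius R = A/P = 69.71/26.79 = 2.602 m.
From Manning's equation, S = [nQ / (1 A R^(2/3))]² = [0.014 × 557 / (1 × 69.71 × 2.602^(2/3))]² = 0.0035.

S = 0.0035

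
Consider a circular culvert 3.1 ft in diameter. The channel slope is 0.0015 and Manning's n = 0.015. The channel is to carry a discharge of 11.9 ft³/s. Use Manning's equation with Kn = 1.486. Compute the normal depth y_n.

Manning's equation rearranged: A R^(2/3) = nQ / (1.486·√S) = 0.015 × 11.9 / (1.486 × √0.0015) = 3.102.
Try y = 1.66 ft: A R^(2/3) = 3.571 — too large.
Try y = 1.53 ft: A R^(2/3) = 3.114 — matches.

y_n = 1.53 ft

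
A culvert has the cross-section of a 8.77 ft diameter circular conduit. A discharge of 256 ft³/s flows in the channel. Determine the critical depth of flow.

At critical depth, Q² T / (g A³) = 1, i.e. A³/T = Q²/g = 256²/32.2 = 2035.
At y = 4.86 ft: A³/T = 4653 — high.
At y = 3.91 ft: A³/T = 2027 — ≈ 2035.

y_c = 3.91 ft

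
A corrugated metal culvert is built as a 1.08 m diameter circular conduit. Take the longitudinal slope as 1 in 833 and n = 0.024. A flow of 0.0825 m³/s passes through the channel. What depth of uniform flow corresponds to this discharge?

y_n = 0.282 m

Manning's equation rearranged: A R^(2/3) = nQ / (1·√S) = 0.024 × 0.0825 / (√0.0012) = 0.05715.
At y = 0.244 m: A R^(2/3) = 0.04284 — too small.
At y = 0.318 m: A R^(2/3) = 0.07228 — too large.
At y = 0.282 m: A R^(2/3) = 0.05713 — close enough.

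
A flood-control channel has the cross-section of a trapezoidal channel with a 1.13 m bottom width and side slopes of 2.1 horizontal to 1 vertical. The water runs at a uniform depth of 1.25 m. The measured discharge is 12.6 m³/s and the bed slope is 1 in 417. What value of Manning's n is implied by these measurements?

With bottom width b = 1.13 m and side slope z = 2.1: A = (b + zy)y = (1.13 + 2.1×1.25)×1.25 = 4.694 m²; P = b + 2y√(1+z²) = 1.13 + 2×1.25×2.326 = 6.945 m.
Hydraulic radius R = A/P = 4.694/6.945 = 0.6759 m.
Rearranging Manning's equation: n = (1/Q) A R^(2/3) S^(1/2) = (1/12.6) × 4.694 × 0.6759^(2/3) × √0.002398 = 0.014.

n = 0.014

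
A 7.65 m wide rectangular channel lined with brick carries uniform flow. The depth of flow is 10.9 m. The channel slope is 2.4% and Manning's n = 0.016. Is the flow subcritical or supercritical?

Flow area A = b·y = 7.65 × 10.9 = 83.39 m². Wetted perimeter P = b + 2y = 7.65 + 2×10.9 = 29.45 m.
Hydraulic radius R = A/P = 83.39/29.45 = 2.831 m.
V = (1/n) R^(2/3) √S = (1/0.016) × 2.831^(2/3) × √0.024 = 19.38 m/s. Hydraulic depth D_h = A/T = 83.39/7.65 = 10.9 m.
Froude number Fr = V/√(g·D_h) = 19.38/√(9.81×10.9) = 1.87, which is greater than 1, so the flow is supercritical.

supercritical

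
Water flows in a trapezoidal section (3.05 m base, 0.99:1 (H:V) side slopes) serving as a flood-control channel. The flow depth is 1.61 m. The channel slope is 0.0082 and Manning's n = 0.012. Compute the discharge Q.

Q = 55.9 m³/s

With bottom width b = 3.05 m and side slope z = 0.99: A = (b + zy)y = (3.05 + 0.99×1.61)×1.61 = 7.477 m²; P = b + 2y√(1+z²) = 3.05 + 2×1.61×1.407 = 7.581 m.
Hydraulic radius R = A/P = 7.477/7.581 = 0.9862 m.
Manning's equation: Q = (1/n) A R^(2/3) S^(1/2) = (1/0.012) × 7.477 × 0.9862^(2/3) × 0.0082^(1/2) = 55.9 m³/s.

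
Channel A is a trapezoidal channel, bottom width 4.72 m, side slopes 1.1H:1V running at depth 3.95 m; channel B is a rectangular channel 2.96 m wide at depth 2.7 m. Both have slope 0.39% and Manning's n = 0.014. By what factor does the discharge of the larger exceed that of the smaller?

Channel A: With bottom width b = 4.72 m and side slope z = 1.1: A = (b + zy)y = (4.72 + 1.1×3.95)×3.95 = 35.81 m²; P = b + 2y√(1+z²) = 4.72 + 2×3.95×1.487 = 16.46 m. Hydraulic radius R = A/P = 35.81/16.46 = 2.175 m. Q_A = (1/0.014)·35.81·2.175^(2/3)·√0.0039 = 268.1 m³/s.
Channel B: Flow area A = b·y = 2.96 × 2.7 = 7.992 m². Wetted perimeter P = b + 2y = 2.96 + 2×2.7 = 8.36 m. Hydraulic radius R = A/P = 7.992/8.36 = 0.956 m. Q_B = (1/0.014)·7.992·0.956^(2/3)·√0.0039 = 34.6 m³/s.
The larger discharge is 268.1 m³/s and the smaller is 34.6 m³/s; the ratio is 7.75.

7.75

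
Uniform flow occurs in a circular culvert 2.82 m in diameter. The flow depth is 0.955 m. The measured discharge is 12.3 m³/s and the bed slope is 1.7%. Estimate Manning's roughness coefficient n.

For a circular section of diameter D = 2.82 m at depth y = 0.955 m, the central angle is θ = 2 arccos(1 − 2y/D) = 2.484 rad. Then A = (D²/8)(θ − sin θ) = 1.862 m² and P = Dθ/2 = 3.503 m.
Hydraulic radius R = A/P = 1.862/3.503 = 0.5317 m.
Rearranging Manning's equation: n = (1/Q) A R^(2/3) S^(1/2) = (1/12.3) × 1.862 × 0.5317^(2/3) × √0.017 = 0.013.

n = 0.013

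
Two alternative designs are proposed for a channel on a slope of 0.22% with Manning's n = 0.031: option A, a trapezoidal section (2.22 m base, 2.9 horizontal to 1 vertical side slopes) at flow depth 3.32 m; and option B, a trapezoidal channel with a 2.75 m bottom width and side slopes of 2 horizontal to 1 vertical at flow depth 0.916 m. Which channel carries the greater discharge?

channel A

Channel A: With bottom width b = 2.22 m and side slope z = 2.9: A = (b + zy)y = (2.22 + 2.9×3.32)×3.32 = 39.34 m²; P = b + 2y√(1+z²) = 2.22 + 2×3.32×3.068 = 22.59 m. Hydraulic radius R = A/P = 39.34/22.59 = 1.741 m. Q_A = (1/0.031)·39.34·1.741^(2/3)·√0.0022 = 86.14 m³/s.
Channel B: With bottom width b = 2.75 m and side slope z = 2: A = (b + zy)y = (2.75 + 2×0.916)×0.916 = 4.197 m²; P = b + 2y√(1+z²) = 2.75 + 2×0.916×2.236 = 6.846 m. Hydraulic radius R = A/P = 4.197/6.846 = 0.613 m. Q_B = (1/0.031)·4.197·0.613^(2/3)·√0.0022 = 4.583 m³/s.
Q_A = 86.14 m³/s vs Q_B = 4.583 m³/s, so channel A carries more.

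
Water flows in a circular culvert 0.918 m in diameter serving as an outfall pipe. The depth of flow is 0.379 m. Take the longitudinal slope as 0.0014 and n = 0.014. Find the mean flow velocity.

For a circular section of diameter D = 0.918 m at depth y = 0.379 m, the central angle is θ = 2 arccos(1 − 2y/D) = 2.791 rad. Then A = (D²/8)(θ − sin θ) = 0.2579 m² and P = Dθ/2 = 1.281 m.
Hydraulic radius R = A/P = 0.2579/1.281 = 0.2013 m.
From Manning's equation, V = (1/n) R^(2/3) S^(1/2) = (1/0.014) × 0.2013^(2/3) × 0.0014^(1/2) = 0.918 m/s.

V = 0.918 m/s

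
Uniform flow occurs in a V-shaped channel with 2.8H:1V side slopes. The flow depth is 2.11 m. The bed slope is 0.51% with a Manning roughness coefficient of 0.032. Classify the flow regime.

subcritical

For a triangular section with side slope z = 2.8: A = zy² = 2.8×2.11² = 12.47 m²; P = 2y√(1+z²) = 2×2.11×2.973 = 12.55 m.
Hydraulic radius R = A/P = 12.47/12.55 = 0.9935 m.
V = (1/n) R^(2/3) √S = (1/0.032) × 0.9935^(2/3) × √0.0051 = 2.222 m/s. Hydraulic depth D_h = A/T = 12.47/11.82 = 1.055 m.
Froude number Fr = V/√(g·D_h) = 2.222/√(9.81×1.055) = 0.691, which is less than 1, so the flow is subcritical.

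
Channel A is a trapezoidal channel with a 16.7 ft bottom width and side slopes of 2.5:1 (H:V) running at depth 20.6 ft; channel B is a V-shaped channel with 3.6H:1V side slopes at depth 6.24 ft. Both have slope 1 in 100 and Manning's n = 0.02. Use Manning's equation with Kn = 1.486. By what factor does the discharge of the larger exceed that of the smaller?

23.8

Channel A: With bottom width b = 16.7 ft and side slope z = 2.5: A = (b + zy)y = (16.7 + 2.5×20.6)×20.6 = 1405 ft²; P = b + 2y√(1+z²) = 16.7 + 2×20.6×2.693 = 127.6 ft. Hydraulic radius R = A/P = 1405/127.6 = 11.01 ft. Q_A = (1.486/0.02)·1405·11.01^(2/3)·√0.01 = 51650 ft³/s.
Channel B: For a triangular section with side slope z = 3.6: A = zy² = 3.6×6.24² = 140.2 ft²; P = 2y√(1+z²) = 2×6.24×3.736 = 46.63 ft. Hydraulic radius R = A/P = 140.2/46.63 = 3.006 ft. Q_B = (1.486/0.02)·140.2·3.006^(2/3)·√0.01 = 2169 ft³/s.
The larger discharge is 51650 ft³/s and the smaller is 2169 ft³/s; the ratio is 23.8.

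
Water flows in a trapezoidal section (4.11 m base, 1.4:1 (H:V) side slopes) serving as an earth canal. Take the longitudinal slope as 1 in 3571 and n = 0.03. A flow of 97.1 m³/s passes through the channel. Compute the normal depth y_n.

y_n = 6.28 m

Manning's equation rearranged: A R^(2/3) = nQ / (1·√S) = 0.03 × 97.1 / (√0.00028) = 174.1.
Try y = 7.35 m: A R^(2/3) = 248.6 — high.
Try y = 5.52 m: A R^(2/3) = 130.7 — low.
Try y = 6.28 m: A R^(2/3) = 174.1 — ≈ 174.1.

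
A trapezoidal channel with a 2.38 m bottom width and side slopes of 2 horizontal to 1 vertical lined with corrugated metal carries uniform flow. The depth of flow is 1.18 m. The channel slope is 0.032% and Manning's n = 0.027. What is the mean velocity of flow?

With bottom width b = 2.38 m and side slope z = 2: A = (b + zy)y = (2.38 + 2×1.18)×1.18 = 5.593 m²; P = b + 2y√(1+z²) = 2.38 + 2×1.18×2.236 = 7.657 m.
Hydraulic radius R = A/P = 5.593/7.657 = 0.7305 m.
From Manning's equation, V = (1/n) R^(2/3) S^(1/2) = (1/0.027) × 0.7305^(2/3) × 0.00032^(1/2) = 0.537 m/s.

V = 0.537 m/s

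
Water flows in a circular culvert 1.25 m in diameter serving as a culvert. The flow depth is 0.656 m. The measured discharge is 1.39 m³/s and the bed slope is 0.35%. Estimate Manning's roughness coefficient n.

For a circular section of diameter D = 1.25 m at depth y = 0.656 m, the central angle is θ = 2 arccos(1 − 2y/D) = 3.241 rad. Then A = (D²/8)(θ − sin θ) = 0.6523 m² and P = Dθ/2 = 2.026 m.
Hydraulic radius R = A/P = 0.6523/2.026 = 0.3221 m.
Rearranging Manning's equation: n = (1/Q) A R^(2/3) S^(1/2) = (1/1.39) × 0.6523 × 0.3221^(2/3) × √0.0035 = 0.013.

n = 0.013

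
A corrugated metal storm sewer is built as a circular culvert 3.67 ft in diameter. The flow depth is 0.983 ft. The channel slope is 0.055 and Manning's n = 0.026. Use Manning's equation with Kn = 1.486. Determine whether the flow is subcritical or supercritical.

supercritical

For a circular section of diameter D = 3.67 ft at depth y = 0.983 ft, the central angle is θ = 2 arccos(1 − 2y/D) = 2.176 rad. Then A = (D²/8)(θ − sin θ) = 2.279 ft² and P = Dθ/2 = 3.993 ft.
Hydraulic radius R = A/P = 2.279/3.993 = 0.5707 ft.
V = (1.486/n) R^(2/3) √S = (1.486/0.026) × 0.5707^(2/3) × √0.055 = 9.222 ft/s. Hydraulic depth D_h = A/T = 2.279/3.25 = 0.701 ft.
Froude number Fr = V/√(g·D_h) = 9.222/√(32.2×0.701) = 1.94, which is greater than 1, so the flow is supercritical.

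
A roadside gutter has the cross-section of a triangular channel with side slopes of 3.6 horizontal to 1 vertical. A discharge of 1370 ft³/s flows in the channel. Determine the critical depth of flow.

At critical depth, Q² T / (g A³) = 1, i.e. A³/T = Q²/g = 1370²/32.2 = 58290.
Trying y = 5.38 ft: A³/T = 29210 — too small.
Trying y = 6.73 ft: A³/T = 89460 — too large.
Trying y = 6.18 ft: A³/T = 58410 — ≈ 58290.

y_c = 6.18 ft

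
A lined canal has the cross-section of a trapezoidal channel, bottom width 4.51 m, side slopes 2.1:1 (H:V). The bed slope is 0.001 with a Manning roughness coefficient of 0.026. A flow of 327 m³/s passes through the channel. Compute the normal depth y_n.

Manning's equation rearranged: A R^(2/3) = nQ / (1·√S) = 0.026 × 327 / (√0.001) = 268.9.
Trying y = 7.87 m: A R^(2/3) = 419 — over.
Trying y = 5.63 m: A R^(2/3) = 191.1 — short.
Trying y = 6.52 m: A R^(2/3) = 268.7 — matches.

y_n = 6.52 m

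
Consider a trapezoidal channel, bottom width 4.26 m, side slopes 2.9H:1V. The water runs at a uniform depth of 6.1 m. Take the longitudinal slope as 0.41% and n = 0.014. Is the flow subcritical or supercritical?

supercritical

With bottom width b = 4.26 m and side slope z = 2.9: A = (b + zy)y = (4.26 + 2.9×6.1)×6.1 = 133.9 m²; P = b + 2y√(1+z²) = 4.26 + 2×6.1×3.068 = 41.68 m.
Hydraulic radius R = A/P = 133.9/41.68 = 3.212 m.
V = (1/n) R^(2/3) √S = (1/0.014) × 3.212^(2/3) × √0.0041 = 9.957 m/s. Hydraulic depth D_h = A/T = 133.9/39.64 = 3.378 m.
Froude number Fr = V/√(g·D_h) = 9.957/√(9.81×3.378) = 1.73, which is greater than 1, so the flow is supercritical.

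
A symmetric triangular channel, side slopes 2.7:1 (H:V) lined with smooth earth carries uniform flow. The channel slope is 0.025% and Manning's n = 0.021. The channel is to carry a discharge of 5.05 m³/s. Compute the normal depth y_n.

y_n = 1.7 m

Manning's equation rearranged: A R^(2/3) = nQ / (1·√S) = 0.021 × 5.05 / (√0.00025) = 6.707.
At y = 2.02 m: A R^(2/3) = 10.63 — high.
At y = 1.3 m: A R^(2/3) = 3.28 — low.
At y = 1.7 m: A R^(2/3) = 6.708 — matches.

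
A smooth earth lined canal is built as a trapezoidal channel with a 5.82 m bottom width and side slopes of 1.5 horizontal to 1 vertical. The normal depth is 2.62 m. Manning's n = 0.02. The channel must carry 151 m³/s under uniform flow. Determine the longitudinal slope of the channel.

S = 0.00704

With bottom width b = 5.82 m and side slope z = 1.5: A = (b + zy)y = (5.82 + 1.5×2.62)×2.62 = 25.55 m²; P = b + 2y√(1+z²) = 5.82 + 2×2.62×1.803 = 15.27 m.
Hydraulic radius R = A/P = 25.55/15.27 = 1.673 m.
From Manning's equation, S = [nQ / (1 A R^(2/3))]² = [0.02 × 151 / (1 × 25.55 × 1.673^(2/3))]² = 0.00704.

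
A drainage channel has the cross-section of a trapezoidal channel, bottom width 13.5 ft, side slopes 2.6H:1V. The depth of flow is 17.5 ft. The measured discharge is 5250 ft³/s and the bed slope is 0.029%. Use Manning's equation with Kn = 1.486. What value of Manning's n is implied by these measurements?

With bottom width b = 13.5 ft and side slope z = 2.6: A = (b + zy)y = (13.5 + 2.6×17.5)×17.5 = 1032 ft²; P = b + 2y√(1+z²) = 13.5 + 2×17.5×2.786 = 111 ft.
Hydraulic radius R = A/P = 1032/111 = 9.302 ft.
Rearranging Manning's equation: n = (1.486/Q) A R^(2/3) S^(1/2) = (1.486/5250) × 1032 × 9.302^(2/3) × √0.00029 = 0.022.

n = 0.022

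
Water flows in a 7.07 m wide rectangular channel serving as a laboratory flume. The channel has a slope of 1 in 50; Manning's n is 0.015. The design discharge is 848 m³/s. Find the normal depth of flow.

Manning's equation rearranged: A R^(2/3) = nQ / (1·√S) = 0.015 × 848 / (√0.02) = 89.94.
Try y = 6.25 m: A R^(2/3) = 76.05 — low.
Try y = 8.51 m: A R^(2/3) = 110.8 — high.
Try y = 7.16 m: A R^(2/3) = 89.9 — close enough.

y_n = 7.16 m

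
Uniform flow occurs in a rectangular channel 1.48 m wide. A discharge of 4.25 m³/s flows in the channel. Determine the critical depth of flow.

y_c = 0.944 m

For a rectangular channel, critical depth y_c = (q²/g)^(1/3) where q = Q/b = 4.25/1.48 = 2.872 m²/s.
So y_c = (2.872²/9.81)^(1/3) = 0.944 m.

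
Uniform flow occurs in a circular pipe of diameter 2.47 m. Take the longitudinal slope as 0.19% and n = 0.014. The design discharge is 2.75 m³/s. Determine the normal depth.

Manning's equation rearranged: A R^(2/3) = nQ / (1·√S) = 0.014 × 2.75 / (√0.0019) = 0.8833.
Trying y = 0.923 m: A R^(2/3) = 1.033 — too large.
Trying y = 0.747 m: A R^(2/3) = 0.6911 — too small.
Trying y = 0.849 m: A R^(2/3) = 0.8829 — matches.

y_n = 0.849 m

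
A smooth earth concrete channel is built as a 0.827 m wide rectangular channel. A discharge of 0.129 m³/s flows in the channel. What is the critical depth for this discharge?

For a rectangular channel, critical depth y_c = (q²/g)^(1/3) where q = Q/b = 0.129/0.827 = 0.156 m²/s.
So y_c = (0.156²/9.81)^(1/3) = 0.135 m.

y_c = 0.135 m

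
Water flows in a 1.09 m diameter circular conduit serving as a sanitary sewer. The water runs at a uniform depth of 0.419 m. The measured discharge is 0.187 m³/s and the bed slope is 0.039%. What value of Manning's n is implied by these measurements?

For a circular section of diameter D = 1.09 m at depth y = 0.419 m, the central angle is θ = 2 arccos(1 − 2y/D) = 2.675 rad. Then A = (D²/8)(θ − sin θ) = 0.3305 m² and P = Dθ/2 = 1.458 m.
Hydraulic radius R = A/P = 0.3305/1.458 = 0.2267 m.
Rearranging Manning's equation: n = (1/Q) A R^(2/3) S^(1/2) = (1/0.187) × 0.3305 × 0.2267^(2/3) × √0.00039 = 0.013.

n = 0.013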